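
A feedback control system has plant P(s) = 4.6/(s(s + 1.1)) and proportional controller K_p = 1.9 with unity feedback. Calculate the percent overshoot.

From 1 + K_pP(s) = 0: s² + 1.1s + 8.74 = 0 ⇒ ω_n = 2.956, ζ = 0.186.
%OS = 100·exp(−πζ/√(1−ζ²)) = 100·exp(−π·0.186/√0.9654) = 55.2%.

55.2%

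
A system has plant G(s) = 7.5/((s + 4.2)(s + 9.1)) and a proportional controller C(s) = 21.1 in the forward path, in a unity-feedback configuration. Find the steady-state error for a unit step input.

The loop is type 0. Static position error constant K_pos = C(0)·G(0) = 21.1·0.1962 = 4.141.
Steady-state error to a unit step: e_ss = 1/(1+K_pos) = 1/5.141 = 0.195.

0.195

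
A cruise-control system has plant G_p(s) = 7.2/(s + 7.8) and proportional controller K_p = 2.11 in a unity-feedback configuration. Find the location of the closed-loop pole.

s = -22.99

Closed-loop transfer function: T(s) = K_p·G_p(s)/(1 + K_p·G_p(s)) = 15.19/(s + 7.8 + 15.19) = 15.19/(s + 22.99).
The closed-loop pole is at s = −22.99.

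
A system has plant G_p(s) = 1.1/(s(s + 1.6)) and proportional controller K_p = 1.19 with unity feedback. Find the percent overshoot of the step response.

From 1 + K_pG_p(s) = 0: s² + 1.6s + 1.309 = 0 ⇒ ω_n = 1.144, ζ = 0.6992.
%OS = 100·exp(−πζ/√(1−ζ²)) = 100·exp(−π·0.6992/√0.5111) = 4.63%.

4.63%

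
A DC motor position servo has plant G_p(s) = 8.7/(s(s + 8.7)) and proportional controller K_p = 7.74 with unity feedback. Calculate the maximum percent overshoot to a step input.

Closed-loop characteristic equation: s² + 8.7s + 67.34 = 0, so ω_n = 8.206 rad/s and ζ = 8.7/(2·8.206) = 0.5301.
%OS = 100·exp(−πζ/√(1−ζ²)) = 100·exp(−π·0.5301/√0.719) = 14%.

14%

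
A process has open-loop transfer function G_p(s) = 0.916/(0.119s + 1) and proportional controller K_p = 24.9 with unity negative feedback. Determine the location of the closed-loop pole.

s = -200.1

Closed loop: T(s) = K_p·G_p/(1+K_p·G_p) = 22.81/(0.119s + 1 + 22.81), with pole at s = −(1 + 22.81)/0.119 = −200.1.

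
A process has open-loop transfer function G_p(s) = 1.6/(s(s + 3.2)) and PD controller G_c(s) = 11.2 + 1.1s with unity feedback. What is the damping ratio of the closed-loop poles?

ζ = 0.586

Forward path: (11.2 + 1.1s)·1.6/(s(s+3.2)). The closed-loop characteristic equation is s² + (3.2 + 1.6·1.1)s + 1.6·11.2 = 0.
That is s² + 4.96s + 17.92 = 0, so ω_n = 4.233 rad/s and ζ = 4.96/(2·4.233) = 0.5858.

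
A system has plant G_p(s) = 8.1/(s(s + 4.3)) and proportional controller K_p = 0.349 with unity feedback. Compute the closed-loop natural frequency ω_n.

ω_n = 1.68 rad/s

1 + K_p·G_p(s) = 0 gives s² + 4.3s + 2.827 = 0.
Matching s² + 2ζω_n s + ω_n²: ω_n = √2.827 = 1.681 rad/s and 2ζω_n = 4.3, so ζ = 4.3/(2·1.681) = 1.28.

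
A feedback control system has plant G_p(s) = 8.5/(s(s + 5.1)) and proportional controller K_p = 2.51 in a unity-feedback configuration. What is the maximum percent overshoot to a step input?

From 1 + K_pG_p(s) = 0: s² + 5.1s + 21.33 = 0 ⇒ ω_n = 4.619, ζ = 0.5521.
%OS = 100·exp(−πζ/√(1−ζ²)) = 100·exp(−π·0.5521/√0.6952) = 12.5%.

12.5%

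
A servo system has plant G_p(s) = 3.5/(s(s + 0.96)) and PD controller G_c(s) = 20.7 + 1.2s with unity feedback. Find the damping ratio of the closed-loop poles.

Forward path: (20.7 + 1.2s)·3.5/(s(s+0.96)). The closed-loop characteristic equation is s² + (0.96 + 3.5·1.2)s + 3.5·20.7 = 0.
That is s² + 5.16s + 72.45 = 0, so ω_n = 8.512 rad/s and ζ = 5.16/(2·8.512) = 0.3031.

ζ = 0.303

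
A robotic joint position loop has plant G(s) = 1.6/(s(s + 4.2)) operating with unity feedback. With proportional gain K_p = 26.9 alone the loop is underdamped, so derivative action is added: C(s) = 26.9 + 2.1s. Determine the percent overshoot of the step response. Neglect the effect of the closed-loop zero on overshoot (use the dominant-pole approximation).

10.9%

Forward path: (26.9 + 2.1s)·1.6/(s(s+4.2)). The closed-loop characteristic equation is s² + (4.2 + 1.6·2.1)s + 1.6·26.9 = 0.
That is s² + 7.56s + 43.04 = 0, so ω_n = 6.56 rad/s and ζ = 7.56/(2·6.56) = 0.5762.
%OS = 100·exp(−πζ/√(1−ζ²)) = 10.9%.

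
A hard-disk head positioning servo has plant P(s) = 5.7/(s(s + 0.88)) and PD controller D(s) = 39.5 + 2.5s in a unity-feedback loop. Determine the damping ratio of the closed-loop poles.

ζ = 0.504

Forward path: (39.5 + 2.5s)·5.7/(s(s+0.88)). The closed-loop characteristic equation is s² + (0.88 + 5.7·2.5)s + 5.7·39.5 = 0.
That is s² + 15.13s + 225.2 = 0, so ω_n = 15 rad/s and ζ = 15.13/(2·15) = 0.5042.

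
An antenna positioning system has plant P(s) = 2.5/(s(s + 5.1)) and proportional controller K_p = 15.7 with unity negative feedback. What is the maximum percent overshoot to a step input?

Closed-loop characteristic equation: s² + 5.1s + 39.25 = 0, so ω_n = 6.265 rad/s and ζ = 5.1/(2·6.265) = 0.407.
%OS = 100·exp(−πζ/√(1−ζ²)) = 100·exp(−π·0.407/√0.8343) = 24.7%.

24.7%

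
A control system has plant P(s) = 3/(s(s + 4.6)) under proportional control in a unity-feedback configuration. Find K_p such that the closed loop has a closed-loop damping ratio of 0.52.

Closed-loop characteristic equation: s² + 4.6s + K_p·3 = 0.
So ω_n = √(3K_p) and 2ζω_n = 4.6, giving ζ = 4.6/(2√(3K_p)).
Setting ζ = 0.52: √(3K_p) = 4.6/(2·0.52) = 4.423, so K_p = 19.56/3 = 6.52.

K_p = 6.52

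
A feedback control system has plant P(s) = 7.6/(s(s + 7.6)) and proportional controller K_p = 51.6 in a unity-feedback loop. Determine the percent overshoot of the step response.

54.1%

Closed-loop characteristic equation: s² + 7.6s + 392.2 = 0, so ω_n = 19.8 rad/s and ζ = 7.6/(2·19.8) = 0.1919.
%OS = 100·exp(−πζ/√(1−ζ²)) = 100·exp(−π·0.1919/√0.9632) = 54.1%.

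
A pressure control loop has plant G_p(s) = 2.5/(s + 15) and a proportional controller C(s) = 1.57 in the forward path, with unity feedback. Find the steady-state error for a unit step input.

The loop is type 0. Static position error constant K_pos = C(0)·G_p(0) = 1.57·0.1667 = 0.2617.
Steady-state error to a unit step: e_ss = 1/(1+K_pos) = 1/1.262 = 0.793.

0.793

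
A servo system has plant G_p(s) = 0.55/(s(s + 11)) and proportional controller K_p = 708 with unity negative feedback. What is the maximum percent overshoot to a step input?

From 1 + K_pG_p(s) = 0: s² + 11s + 389.4 = 0 ⇒ ω_n = 19.73, ζ = 0.2787.
%OS = 100·exp(−πζ/√(1−ζ²)) = 100·exp(−π·0.2787/√0.9223) = 40.2%.

40.2%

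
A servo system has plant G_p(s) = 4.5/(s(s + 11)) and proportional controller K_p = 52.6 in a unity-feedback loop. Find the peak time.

The closed-loop denominator s² + 11s + 236.7 gives ω_n = √236.7 = 15.39 and ζ = 11/(2ω_n) = 0.3575.
Damped frequency ω_d = ω_n√(1−ζ²) = 14.37 rad/s, so peak time T_p = π/ω_d = 0.219 s.

T_p = 0.219 s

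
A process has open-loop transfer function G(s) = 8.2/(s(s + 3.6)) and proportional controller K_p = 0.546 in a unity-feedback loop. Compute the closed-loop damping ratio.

1 + K_p·G(s) = 0 gives s² + 3.6s + 4.477 = 0.
Matching s² + 2ζω_n s + ω_n²: ω_n = √4.477 = 2.116 rad/s and 2ζω_n = 3.6, so ζ = 3.6/(2·2.116) = 0.851.

ζ = 0.851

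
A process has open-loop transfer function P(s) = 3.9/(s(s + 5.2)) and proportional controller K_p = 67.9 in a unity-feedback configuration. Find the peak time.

T_p = 0.196 s

From 1 + K_pP(s) = 0: s² + 5.2s + 264.8 = 0 ⇒ ω_n = 16.27, ζ = 0.1598.
Damped frequency ω_d = ω_n√(1−ζ²) = 16.06 rad/s, so peak time T_p = π/ω_d = 0.196 s.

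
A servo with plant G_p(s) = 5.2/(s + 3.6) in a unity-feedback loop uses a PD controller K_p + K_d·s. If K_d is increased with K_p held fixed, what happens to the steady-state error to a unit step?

unchanged

K_d affects only the transient (the s-coefficient); the DC loop gain, and hence e_ss, depends only on K_p.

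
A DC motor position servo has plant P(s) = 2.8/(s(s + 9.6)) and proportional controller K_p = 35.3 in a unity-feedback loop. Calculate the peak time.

T_p = 0.361 s

The closed-loop denominator s² + 9.6s + 98.84 gives ω_n = √98.84 = 9.942 and ζ = 9.6/(2ω_n) = 0.4828.
Damped frequency ω_d = ω_n√(1−ζ²) = 8.706 rad/s, so peak time T_p = π/ω_d = 0.361 s.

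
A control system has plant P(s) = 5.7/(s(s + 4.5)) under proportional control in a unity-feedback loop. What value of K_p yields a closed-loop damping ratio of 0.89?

Closed-loop characteristic equation: s² + 4.5s + K_p·5.7 = 0.
So ω_n = √(5.7K_p) and 2ζω_n = 4.5, giving ζ = 4.5/(2√(5.7K_p)).
Setting ζ = 0.89: √(5.7K_p) = 4.5/(2·0.89) = 2.528, so K_p = 6.391/5.7 = 1.12.

K_p = 1.12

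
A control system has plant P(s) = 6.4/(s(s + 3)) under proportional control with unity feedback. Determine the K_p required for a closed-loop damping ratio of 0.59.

K_p = 1.01

Closed-loop characteristic equation: s² + 3s + K_p·6.4 = 0.
So ω_n = √(6.4K_p) and 2ζω_n = 3, giving ζ = 3/(2√(6.4K_p)).
Setting ζ = 0.59: √(6.4K_p) = 3/(2·0.59) = 2.542, so K_p = 6.464/6.4 = 1.01.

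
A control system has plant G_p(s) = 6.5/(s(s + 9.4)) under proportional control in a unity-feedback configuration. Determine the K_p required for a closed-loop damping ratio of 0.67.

K_p = 7.57

Closed-loop characteristic equation: s² + 9.4s + K_p·6.5 = 0.
So ω_n = √(6.5K_p) and 2ζω_n = 9.4, giving ζ = 9.4/(2√(6.5K_p)).
Setting ζ = 0.67: √(6.5K_p) = 9.4/(2·0.67) = 7.015, so K_p = 49.21/6.5 = 7.57.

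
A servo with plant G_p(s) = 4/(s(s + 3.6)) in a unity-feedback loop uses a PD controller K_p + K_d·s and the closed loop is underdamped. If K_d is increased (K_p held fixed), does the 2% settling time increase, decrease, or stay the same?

Characteristic equation s² + (3.6 + 4K_d)s + 4K_p = 0: raising K_d increases ζω_n = (3.6+4K_d)/2 while the loop stays underdamped, so T_s ≈ 4/(ζω_n) decreases.

decrease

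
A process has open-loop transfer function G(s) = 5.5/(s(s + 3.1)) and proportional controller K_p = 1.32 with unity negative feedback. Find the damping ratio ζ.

With unity feedback the closed-loop characteristic equation is s² + 3.1s + 1.32·5.5 = s² + 3.1s + 7.26 = 0.
So ω_n² = 7.26 ⇒ ω_n = 2.694 rad/s, and ζ = 3.1/(2ω_n) = 0.575.

ζ = 0.575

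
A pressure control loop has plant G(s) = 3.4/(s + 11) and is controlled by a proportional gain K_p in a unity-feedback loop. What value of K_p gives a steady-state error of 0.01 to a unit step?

Steady-state error for a unit step on this type-0 loop is 1/(1 + K_p·G(0)).
G(0) = 0.3091. Require 1/(1 + K_p·0.3091) = 0.01, so 1 + 0.3091·K_p = 100.
K_p = (100 − 1)/0.3091 = 320.

K_p = 320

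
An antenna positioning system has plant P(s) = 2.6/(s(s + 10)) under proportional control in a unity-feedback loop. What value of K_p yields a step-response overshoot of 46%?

From %OS = 100·exp(−πζ/√(1−ζ²)) = 46%, ζ = −ln(0.46)/√(π²+ln²(0.46)) = 0.24.
Characteristic equation s² + 10s + 2.6K_p = 0 gives ζ = 10/(2√(2.6K_p)).
Setting ζ = 0.24: √(2.6K_p) = 10/(2·0.24) = 20.84, so K_p = 434.2/2.6 = 167.

K_p = 167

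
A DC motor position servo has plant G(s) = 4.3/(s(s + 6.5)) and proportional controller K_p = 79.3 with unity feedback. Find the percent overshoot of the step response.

57%

From 1 + K_pG(s) = 0: s² + 6.5s + 341 = 0 ⇒ ω_n = 18.47, ζ = 0.176.
%OS = 100·exp(−πζ/√(1−ζ²)) = 100·exp(−π·0.176/√0.969) = 57%.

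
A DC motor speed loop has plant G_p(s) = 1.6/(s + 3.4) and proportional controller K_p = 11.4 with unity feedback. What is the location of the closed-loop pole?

Closed-loop transfer function: T(s) = K_p·G_p(s)/(1 + K_p·G_p(s)) = 18.24/(s + 3.4 + 18.24) = 18.24/(s + 21.64).
The closed-loop pole is at s = −21.64.

s = -21.64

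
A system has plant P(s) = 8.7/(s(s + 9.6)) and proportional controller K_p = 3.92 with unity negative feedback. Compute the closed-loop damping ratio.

1 + K_p·P(s) = 0 gives s² + 9.6s + 34.1 = 0.
So ω_n² = 34.1 ⇒ ω_n = 5.84 rad/s, and ζ = 9.6/(2ω_n) = 0.822.

ζ = 0.822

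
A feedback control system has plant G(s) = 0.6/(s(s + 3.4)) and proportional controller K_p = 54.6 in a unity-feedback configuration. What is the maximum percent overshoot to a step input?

The closed-loop denominator s² + 3.4s + 32.76 gives ω_n = √32.76 = 5.724 and ζ = 3.4/(2ω_n) = 0.297.
%OS = 100·exp(−πζ/√(1−ζ²)) = 100·exp(−π·0.297/√0.9118) = 37.6%.

37.6%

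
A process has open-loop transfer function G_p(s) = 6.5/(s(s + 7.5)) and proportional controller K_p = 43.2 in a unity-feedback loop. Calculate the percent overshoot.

48.6%

The closed-loop denominator s² + 7.5s + 280.8 gives ω_n = √280.8 = 16.76 and ζ = 7.5/(2ω_n) = 0.2238.
%OS = 100·exp(−πζ/√(1−ζ²)) = 100·exp(−π·0.2238/√0.9499) = 48.6%.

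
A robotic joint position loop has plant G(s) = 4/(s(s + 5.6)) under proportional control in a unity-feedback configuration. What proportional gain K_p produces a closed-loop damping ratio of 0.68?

K_p = 4.24

Closed-loop characteristic equation: s² + 5.6s + K_p·4 = 0.
So ω_n = √(4K_p) and 2ζω_n = 5.6, giving ζ = 5.6/(2√(4K_p)).
Setting ζ = 0.68: √(4K_p) = 5.6/(2·0.68) = 4.118, so K_p = 16.96/4 = 4.24.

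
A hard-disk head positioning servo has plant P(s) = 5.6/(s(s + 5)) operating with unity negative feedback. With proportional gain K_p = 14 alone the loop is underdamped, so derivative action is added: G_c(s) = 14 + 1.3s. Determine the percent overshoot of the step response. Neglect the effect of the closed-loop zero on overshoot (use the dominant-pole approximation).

Forward path: (14 + 1.3s)·5.6/(s(s+5)). The closed-loop characteristic equation is s² + (5 + 5.6·1.3)s + 5.6·14 = 0.
That is s² + 12.28s + 78.4 = 0, so ω_n = 8.854 rad/s and ζ = 12.28/(2·8.854) = 0.6934.
%OS = 100·exp(−πζ/√(1−ζ²)) = 4.86%.

4.86%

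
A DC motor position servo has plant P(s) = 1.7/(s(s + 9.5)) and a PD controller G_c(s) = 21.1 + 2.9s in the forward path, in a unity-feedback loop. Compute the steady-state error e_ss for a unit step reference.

The open loop G_c(s)P(s) has a pole at the origin (type 1), so the static position error constant is infinite and e_ss = 1/(1+∞) = 0.

0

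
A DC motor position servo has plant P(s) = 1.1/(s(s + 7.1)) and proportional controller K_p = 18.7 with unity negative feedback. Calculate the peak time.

From 1 + K_pP(s) = 0: s² + 7.1s + 20.57 = 0 ⇒ ω_n = 4.535, ζ = 0.7827.
Damped frequency ω_d = ω_n√(1−ζ²) = 2.823 rad/s, so peak time T_p = π/ω_d = 1.11 s.

T_p = 1.11 s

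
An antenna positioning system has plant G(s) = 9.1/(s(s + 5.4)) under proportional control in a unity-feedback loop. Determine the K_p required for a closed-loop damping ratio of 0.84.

Closed-loop characteristic equation: s² + 5.4s + K_p·9.1 = 0.
So ω_n = √(9.1K_p) and 2ζω_n = 5.4, giving ζ = 5.4/(2√(9.1K_p)).
Setting ζ = 0.84: √(9.1K_p) = 5.4/(2·0.84) = 3.214, so K_p = 10.33/9.1 = 1.14.

K_p = 1.14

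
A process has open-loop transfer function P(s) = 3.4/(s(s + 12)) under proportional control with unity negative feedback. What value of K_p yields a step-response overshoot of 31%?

From %OS = 100·exp(−πζ/√(1−ζ²)) = 31%, ζ = −ln(0.31)/√(π²+ln²(0.31)) = 0.3493.
Characteristic equation s² + 12s + 3.4K_p = 0 gives ζ = 12/(2√(3.4K_p)).
Setting ζ = 0.3493: √(3.4K_p) = 12/(2·0.3493) = 17.18, so K_p = 295/3.4 = 86.8.

K_p = 86.8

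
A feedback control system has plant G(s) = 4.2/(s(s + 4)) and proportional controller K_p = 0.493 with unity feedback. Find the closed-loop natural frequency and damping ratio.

ω_n = 1.44 rad/s, ζ = 1.39

With unity feedback the closed-loop characteristic equation is s² + 4s + 0.493·4.2 = s² + 4s + 2.071 = 0.
So ω_n² = 2.071 ⇒ ω_n = 1.439 rad/s, and ζ = 4/(2ω_n) = 1.39.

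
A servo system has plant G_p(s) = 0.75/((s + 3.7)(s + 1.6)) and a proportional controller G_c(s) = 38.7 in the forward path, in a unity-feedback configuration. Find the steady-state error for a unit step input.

0.169

The loop is type 0. Static position error constant K_pos = G_c(0)·G_p(0) = 38.7·0.1267 = 4.903.
Steady-state error to a unit step: e_ss = 1/(1+K_pos) = 1/5.903 = 0.169.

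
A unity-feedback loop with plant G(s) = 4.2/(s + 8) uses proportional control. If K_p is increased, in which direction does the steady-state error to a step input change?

decrease

The position error constant K_pos = K_p·G(0) grows with K_p, and e_ss = 1/(1+K_pos) falls.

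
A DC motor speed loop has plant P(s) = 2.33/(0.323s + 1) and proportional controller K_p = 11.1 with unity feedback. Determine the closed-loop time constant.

τ = 0.012 s

Closed loop: T(s) = K_p·P/(1+K_p·P) = 25.86/(0.323s + 1 + 25.86), with pole at s = −(1 + 25.86)/0.323 = −83.17.
Closed-loop time constant τ = 1/83.17 = 0.012 s.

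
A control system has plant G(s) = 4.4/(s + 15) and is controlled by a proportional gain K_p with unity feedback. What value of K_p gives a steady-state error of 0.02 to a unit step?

Steady-state error for a unit step on this type-0 loop is 1/(1 + K_p·G(0)).
G(0) = 0.2933. Require 1/(1 + K_p·0.2933) = 0.02, so 1 + 0.2933·K_p = 50.
K_p = (50 − 1)/0.2933 = 167.

K_p = 167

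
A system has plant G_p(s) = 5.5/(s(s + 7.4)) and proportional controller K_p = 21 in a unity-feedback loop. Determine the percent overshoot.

The closed-loop denominator s² + 7.4s + 115.5 gives ω_n = √115.5 = 10.75 and ζ = 7.4/(2ω_n) = 0.3443.
%OS = 100·exp(−πζ/√(1−ζ²)) = 100·exp(−π·0.3443/√0.8815) = 31.6%.

31.6%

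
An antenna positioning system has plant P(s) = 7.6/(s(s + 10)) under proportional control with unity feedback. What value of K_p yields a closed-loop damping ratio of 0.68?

K_p = 7.11

Closed-loop characteristic equation: s² + 10s + K_p·7.6 = 0.
So ω_n = √(7.6K_p) and 2ζω_n = 10, giving ζ = 10/(2√(7.6K_p)).
Setting ζ = 0.68: √(7.6K_p) = 10/(2·0.68) = 7.353, so K_p = 54.07/7.6 = 7.11.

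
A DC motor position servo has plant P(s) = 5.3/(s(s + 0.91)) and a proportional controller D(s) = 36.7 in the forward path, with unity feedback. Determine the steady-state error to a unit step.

0

The open loop D(s)P(s) has a pole at the origin (type 1), so the static position error constant is infinite and e_ss = 1/(1+∞) = 0.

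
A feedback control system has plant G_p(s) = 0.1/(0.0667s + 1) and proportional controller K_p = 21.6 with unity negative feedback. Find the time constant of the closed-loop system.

Closed loop: T(s) = K_p·G_p/(1+K_p·G_p) = 2.16/(0.0667s + 1 + 2.16), with pole at s = −(1 + 2.16)/0.0667 = −47.38.
Closed-loop time constant τ = 1/47.38 = 0.0211 s.

τ = 0.0211 s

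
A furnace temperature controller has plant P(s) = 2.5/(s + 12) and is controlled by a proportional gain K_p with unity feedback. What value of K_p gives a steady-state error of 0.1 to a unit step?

K_p = 43.2

The loop is type 0, so e_ss(step) = 1/(1 + K_pos) with K_pos = K_p·P(0).
P(0) = 0.2083. Require 1/(1 + K_p·0.2083) = 0.1, so 1 + 0.2083·K_p = 10.
K_p = (10 − 1)/0.2083 = 43.2.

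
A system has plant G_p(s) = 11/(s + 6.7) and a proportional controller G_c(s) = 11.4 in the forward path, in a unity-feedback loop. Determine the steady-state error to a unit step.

The loop is type 0. Static position error constant K_pos = G_c(0)·G_p(0) = 11.4·1.642 = 18.72.
Steady-state error to a unit step: e_ss = 1/(1+K_pos) = 1/19.72 = 0.0507.

0.0507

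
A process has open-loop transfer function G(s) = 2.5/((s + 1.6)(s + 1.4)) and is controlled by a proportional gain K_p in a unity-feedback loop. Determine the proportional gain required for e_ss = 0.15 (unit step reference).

For a type-0 loop with proportional control, e_ss = 1/(1 + K_p·G(0)).
G(0) = 1.116. Require 1/(1 + K_p·1.116) = 0.15, so 1 + 1.116·K_p = 6.667.
K_p = (6.667 − 1)/1.116 = 5.08.

K_p = 5.08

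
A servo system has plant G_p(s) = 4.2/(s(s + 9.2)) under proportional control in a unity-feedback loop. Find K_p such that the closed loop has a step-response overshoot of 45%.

From %OS = 100·exp(−πζ/√(1−ζ²)) = 45%, ζ = −ln(0.45)/√(π²+ln²(0.45)) = 0.2463.
Characteristic equation s² + 9.2s + 4.2K_p = 0 gives ζ = 9.2/(2√(4.2K_p)).
Setting ζ = 0.2463: √(4.2K_p) = 9.2/(2·0.2463) = 18.67, so K_p = 348.7/4.2 = 83.

K_p = 83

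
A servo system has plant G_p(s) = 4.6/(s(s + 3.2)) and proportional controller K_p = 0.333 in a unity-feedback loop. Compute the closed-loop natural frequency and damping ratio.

The closed-loop denominator is s(s+3.2) + 0.333·4.6 = s² + 3.2s + 1.532.
Matching s² + 2ζω_n s + ω_n²: ω_n = √1.532 = 1.238 rad/s and 2ζω_n = 3.2, so ζ = 3.2/(2·1.238) = 1.29.

ω_n = 1.24 rad/s, ζ = 1.29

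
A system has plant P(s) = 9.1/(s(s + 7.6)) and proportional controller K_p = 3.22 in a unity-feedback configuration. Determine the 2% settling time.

T_s ≈ 1.05 s

Closed-loop characteristic equation: s² + 7.6s + 29.3 = 0, so ω_n = 5.413 rad/s and ζ = 7.6/(2·5.413) = 0.702.
2% settling time T_s ≈ 4/(ζω_n) = 4/3.8 = 1.05 s.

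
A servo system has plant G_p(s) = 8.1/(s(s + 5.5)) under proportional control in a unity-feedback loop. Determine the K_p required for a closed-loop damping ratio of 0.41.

Closed-loop characteristic equation: s² + 5.5s + K_p·8.1 = 0.
So ω_n = √(8.1K_p) and 2ζω_n = 5.5, giving ζ = 5.5/(2√(8.1K_p)).
Setting ζ = 0.41: √(8.1K_p) = 5.5/(2·0.41) = 6.707, so K_p = 44.99/8.1 = 5.55.

K_p = 5.55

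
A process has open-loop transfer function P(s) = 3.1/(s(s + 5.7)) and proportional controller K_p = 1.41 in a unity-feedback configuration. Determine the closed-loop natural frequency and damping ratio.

The closed-loop denominator is s(s+5.7) + 1.41·3.1 = s² + 5.7s + 4.371.
So ω_n² = 4.371 ⇒ ω_n = 2.091 rad/s, and ζ = 5.7/(2ω_n) = 1.36.

ω_n = 2.09 rad/s, ζ = 1.36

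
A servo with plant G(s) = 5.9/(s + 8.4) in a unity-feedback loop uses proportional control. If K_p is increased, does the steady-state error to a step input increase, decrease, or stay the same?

decrease

e_ss = 1/(1 + K_p·G(0)); a larger K_p raises the denominator, so e_ss decreases.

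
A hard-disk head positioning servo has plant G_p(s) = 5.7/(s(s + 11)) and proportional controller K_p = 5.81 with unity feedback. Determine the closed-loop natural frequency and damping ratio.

The closed-loop denominator is s(s+11) + 5.81·5.7 = s² + 11s + 33.12.
So ω_n² = 33.12 ⇒ ω_n = 5.755 rad/s, and ζ = 11/(2ω_n) = 0.956.

ω_n = 5.75 rad/s, ζ = 0.956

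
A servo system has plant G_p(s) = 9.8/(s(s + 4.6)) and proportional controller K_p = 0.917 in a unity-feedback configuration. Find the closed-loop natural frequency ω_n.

1 + K_p·G_p(s) = 0 gives s² + 4.6s + 8.987 = 0.
So ω_n² = 8.987 ⇒ ω_n = 2.998 rad/s, and ζ = 4.6/(2ω_n) = 0.767.

ω_n = 3 rad/s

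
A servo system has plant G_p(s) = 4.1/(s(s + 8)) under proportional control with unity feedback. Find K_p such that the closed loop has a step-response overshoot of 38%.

From %OS = 100·exp(−πζ/√(1−ζ²)) = 38%, ζ = −ln(0.38)/√(π²+ln²(0.38)) = 0.2943.
Characteristic equation s² + 8s + 4.1K_p = 0 gives ζ = 8/(2√(4.1K_p)).
Setting ζ = 0.2943: √(4.1K_p) = 8/(2·0.2943) = 13.59, so K_p = 184.7/4.1 = 45.

K_p = 45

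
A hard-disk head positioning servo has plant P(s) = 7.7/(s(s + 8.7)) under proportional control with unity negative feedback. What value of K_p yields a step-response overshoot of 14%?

From %OS = 100·exp(−πζ/√(1−ζ²)) = 14%, ζ = −ln(0.14)/√(π²+ln²(0.14)) = 0.5305.
Characteristic equation s² + 8.7s + 7.7K_p = 0 gives ζ = 8.7/(2√(7.7K_p)).
Setting ζ = 0.5305: √(7.7K_p) = 8.7/(2·0.5305) = 8.2, so K_p = 67.24/7.7 = 8.73.

K_p = 8.73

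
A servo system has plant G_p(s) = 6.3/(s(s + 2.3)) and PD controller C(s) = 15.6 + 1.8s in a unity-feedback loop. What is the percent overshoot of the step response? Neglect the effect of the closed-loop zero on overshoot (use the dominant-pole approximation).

Forward path: (15.6 + 1.8s)·6.3/(s(s+2.3)). The closed-loop characteristic equation is s² + (2.3 + 6.3·1.8)s + 6.3·15.6 = 0.
That is s² + 13.64s + 98.28 = 0, so ω_n = 9.914 rad/s and ζ = 13.64/(2·9.914) = 0.6879.
%OS = 100·exp(−πζ/√(1−ζ²)) = 5.09%.

5.09%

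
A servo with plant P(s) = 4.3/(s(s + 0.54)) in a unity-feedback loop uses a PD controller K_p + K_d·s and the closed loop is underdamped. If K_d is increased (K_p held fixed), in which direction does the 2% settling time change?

decrease

Characteristic equation s² + (0.54 + 4.3K_d)s + 4.3K_p = 0: raising K_d increases ζω_n = (0.54+4.3K_d)/2 while the loop stays underdamped, so T_s ≈ 4/(ζω_n) decreases.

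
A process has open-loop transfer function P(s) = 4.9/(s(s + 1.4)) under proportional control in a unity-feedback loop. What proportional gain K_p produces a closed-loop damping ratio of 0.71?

Closed-loop characteristic equation: s² + 1.4s + K_p·4.9 = 0.
So ω_n = √(4.9K_p) and 2ζω_n = 1.4, giving ζ = 1.4/(2√(4.9K_p)).
Setting ζ = 0.71: √(4.9K_p) = 1.4/(2·0.71) = 0.9859, so K_p = 0.972/4.9 = 0.198.

K_p = 0.198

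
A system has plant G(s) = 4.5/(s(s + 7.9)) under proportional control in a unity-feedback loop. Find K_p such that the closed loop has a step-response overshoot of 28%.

From %OS = 100·exp(−πζ/√(1−ζ²)) = 28%, ζ = −ln(0.28)/√(π²+ln²(0.28)) = 0.3755.
Characteristic equation s² + 7.9s + 4.5K_p = 0 gives ζ = 7.9/(2√(4.5K_p)).
Setting ζ = 0.3755: √(4.5K_p) = 7.9/(2·0.3755) = 10.52, so K_p = 110.6/4.5 = 24.6.

K_p = 24.6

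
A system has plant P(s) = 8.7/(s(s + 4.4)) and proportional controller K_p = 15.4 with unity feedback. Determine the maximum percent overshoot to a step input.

The closed-loop denominator s² + 4.4s + 134 gives ω_n = √134 = 11.57 and ζ = 4.4/(2ω_n) = 0.1901.
%OS = 100·exp(−πζ/√(1−ζ²)) = 100·exp(−π·0.1901/√0.9639) = 54.4%.

54.4%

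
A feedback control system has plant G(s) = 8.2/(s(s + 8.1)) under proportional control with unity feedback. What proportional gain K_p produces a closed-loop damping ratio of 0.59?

Closed-loop characteristic equation: s² + 8.1s + K_p·8.2 = 0.
So ω_n = √(8.2K_p) and 2ζω_n = 8.1, giving ζ = 8.1/(2√(8.2K_p)).
Setting ζ = 0.59: √(8.2K_p) = 8.1/(2·0.59) = 6.864, so K_p = 47.12/8.2 = 5.75.

K_p = 5.75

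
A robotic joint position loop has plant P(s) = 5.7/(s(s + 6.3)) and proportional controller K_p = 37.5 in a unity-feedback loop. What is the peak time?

From 1 + K_pP(s) = 0: s² + 6.3s + 213.8 = 0 ⇒ ω_n = 14.62, ζ = 0.2155.
Damped frequency ω_d = ω_n√(1−ζ²) = 14.28 rad/s, so peak time T_p = π/ω_d = 0.22 s.

T_p = 0.22 s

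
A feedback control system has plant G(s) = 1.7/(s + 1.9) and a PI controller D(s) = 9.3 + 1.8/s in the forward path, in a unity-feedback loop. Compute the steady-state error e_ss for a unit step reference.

The open loop D(s)G(s) has a pole at the origin (type 1), so the static position error constant is infinite and e_ss = 1/(1+∞) = 0.

0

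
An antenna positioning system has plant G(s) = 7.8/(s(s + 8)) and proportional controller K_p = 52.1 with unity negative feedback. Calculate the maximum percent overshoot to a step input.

The closed-loop denominator s² + 8s + 406.4 gives ω_n = √406.4 = 20.16 and ζ = 8/(2ω_n) = 0.1984.
%OS = 100·exp(−πζ/√(1−ζ²)) = 100·exp(−π·0.1984/√0.9606) = 52.9%.

52.9%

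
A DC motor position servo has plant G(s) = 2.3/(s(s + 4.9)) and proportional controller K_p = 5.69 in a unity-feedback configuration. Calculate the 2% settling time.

Closed-loop characteristic equation: s² + 4.9s + 13.09 = 0, so ω_n = 3.618 rad/s and ζ = 4.9/(2·3.618) = 0.6772.
2% settling time T_s ≈ 4/(ζω_n) = 4/2.45 = 1.63 s.

T_s ≈ 1.63 s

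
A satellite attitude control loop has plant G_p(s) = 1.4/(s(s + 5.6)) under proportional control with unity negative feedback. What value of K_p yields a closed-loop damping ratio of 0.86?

K_p = 7.57

Closed-loop characteristic equation: s² + 5.6s + K_p·1.4 = 0.
So ω_n = √(1.4K_p) and 2ζω_n = 5.6, giving ζ = 5.6/(2√(1.4K_p)).
Setting ζ = 0.86: √(1.4K_p) = 5.6/(2·0.86) = 3.256, so K_p = 10.6/1.4 = 7.57.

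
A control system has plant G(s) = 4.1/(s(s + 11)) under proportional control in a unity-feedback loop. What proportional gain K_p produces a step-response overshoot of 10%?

K_p = 21.1

From %OS = 100·exp(−πζ/√(1−ζ²)) = 10%, ζ = −ln(0.1)/√(π²+ln²(0.1)) = 0.5912.
Characteristic equation s² + 11s + 4.1K_p = 0 gives ζ = 11/(2√(4.1K_p)).
Setting ζ = 0.5912: √(4.1K_p) = 11/(2·0.5912) = 9.304, so K_p = 86.56/4.1 = 21.1.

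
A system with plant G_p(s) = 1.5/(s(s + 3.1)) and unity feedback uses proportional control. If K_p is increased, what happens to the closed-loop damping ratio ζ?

decrease

ζ = 3.1/(2√(1.5K_p)); increasing K_p raises the denominator, so ζ falls.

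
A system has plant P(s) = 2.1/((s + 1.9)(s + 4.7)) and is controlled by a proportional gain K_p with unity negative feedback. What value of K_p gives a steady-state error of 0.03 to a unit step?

The loop is type 0, so e_ss(step) = 1/(1 + K_pos) with K_pos = K_p·P(0).
P(0) = 0.2352. Require 1/(1 + K_p·0.2352) = 0.03, so 1 + 0.2352·K_p = 33.33.
K_p = (33.33 − 1)/0.2352 = 137.

K_p = 137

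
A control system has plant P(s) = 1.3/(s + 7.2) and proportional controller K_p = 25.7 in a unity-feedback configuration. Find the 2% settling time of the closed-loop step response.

T_s ≈ 0.0985 s

Closed-loop transfer function: T(s) = K_p·P(s)/(1 + K_p·P(s)) = 33.41/(s + 7.2 + 33.41) = 33.41/(s + 40.61).
Time constant τ = 1/40.61 = 0.02462 s, so the 2% settling time is about 4τ = 0.0985 s.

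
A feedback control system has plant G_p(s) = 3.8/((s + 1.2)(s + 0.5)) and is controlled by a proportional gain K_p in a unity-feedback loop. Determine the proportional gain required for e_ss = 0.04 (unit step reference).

For a type-0 loop with proportional control, e_ss = 1/(1 + K_p·G_p(0)).
G_p(0) = 6.333. Require 1/(1 + K_p·6.333) = 0.04, so 1 + 6.333·K_p = 25.
K_p = (25 − 1)/6.333 = 3.79.

K_p = 3.79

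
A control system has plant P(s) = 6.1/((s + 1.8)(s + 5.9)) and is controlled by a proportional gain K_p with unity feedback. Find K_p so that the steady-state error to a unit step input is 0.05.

For a type-0 loop with proportional control, e_ss = 1/(1 + K_p·P(0)).
P(0) = 0.5744. Require 1/(1 + K_p·0.5744) = 0.05, so 1 + 0.5744·K_p = 20.
K_p = (20 − 1)/0.5744 = 33.1.

K_p = 33.1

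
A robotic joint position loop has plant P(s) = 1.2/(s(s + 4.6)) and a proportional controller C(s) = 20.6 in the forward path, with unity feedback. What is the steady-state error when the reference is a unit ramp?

The loop has one pole at the origin (type 1). Velocity error constant K_v = lim_{s→0} s·C(s)P(s) = 20.6·1.2/4.6 = 5.374.
Steady-state error to a unit ramp: e_ss = 1/K_v = 0.186.

0.186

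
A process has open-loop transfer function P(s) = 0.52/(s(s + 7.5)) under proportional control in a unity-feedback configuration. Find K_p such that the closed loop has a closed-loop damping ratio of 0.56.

K_p = 86.2

Closed-loop characteristic equation: s² + 7.5s + K_p·0.52 = 0.
So ω_n = √(0.52K_p) and 2ζω_n = 7.5, giving ζ = 7.5/(2√(0.52K_p)).
Setting ζ = 0.56: √(0.52K_p) = 7.5/(2·0.56) = 6.696, so K_p = 44.84/0.52 = 86.2.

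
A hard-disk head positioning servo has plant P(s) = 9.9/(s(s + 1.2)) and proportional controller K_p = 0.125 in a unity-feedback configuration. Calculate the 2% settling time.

T_s ≈ 6.67 s

From 1 + K_pP(s) = 0: s² + 1.2s + 1.238 = 0 ⇒ ω_n = 1.112, ζ = 0.5394.
2% settling time T_s ≈ 4/(ζω_n) = 4/0.6 = 6.67 s.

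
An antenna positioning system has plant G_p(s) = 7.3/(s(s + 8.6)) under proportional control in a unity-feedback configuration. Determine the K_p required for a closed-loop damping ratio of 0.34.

Closed-loop characteristic equation: s² + 8.6s + K_p·7.3 = 0.
So ω_n = √(7.3K_p) and 2ζω_n = 8.6, giving ζ = 8.6/(2√(7.3K_p)).
Setting ζ = 0.34: √(7.3K_p) = 8.6/(2·0.34) = 12.65, so K_p = 159.9/7.3 = 21.9.

K_p = 21.9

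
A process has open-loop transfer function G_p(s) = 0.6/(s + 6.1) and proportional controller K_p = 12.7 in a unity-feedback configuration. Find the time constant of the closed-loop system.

τ = 0.0729 s

Closed-loop transfer function: T(s) = K_p·G_p(s)/(1 + K_p·G_p(s)) = 7.62/(s + 6.1 + 7.62) = 7.62/(s + 13.72).
Time constant τ = 1/13.72 = 0.0729 s.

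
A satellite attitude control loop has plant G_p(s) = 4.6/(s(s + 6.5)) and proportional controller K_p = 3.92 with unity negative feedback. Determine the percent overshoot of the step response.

The closed-loop denominator s² + 6.5s + 18.03 gives ω_n = √18.03 = 4.246 and ζ = 6.5/(2ω_n) = 0.7654.
%OS = 100·exp(−πζ/√(1−ζ²)) = 100·exp(−π·0.7654/√0.4142) = 2.39%.

2.39%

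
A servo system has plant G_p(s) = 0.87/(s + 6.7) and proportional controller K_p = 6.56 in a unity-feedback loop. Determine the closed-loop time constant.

Closed-loop transfer function: T(s) = K_p·G_p(s)/(1 + K_p·G_p(s)) = 5.707/(s + 6.7 + 5.707) = 5.707/(s + 12.41).
Time constant τ = 1/12.41 = 0.0806 s.

τ = 0.0806 s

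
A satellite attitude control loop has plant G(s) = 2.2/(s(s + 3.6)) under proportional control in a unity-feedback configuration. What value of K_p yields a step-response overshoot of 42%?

K_p = 20.8

From %OS = 100·exp(−πζ/√(1−ζ²)) = 42%, ζ = −ln(0.42)/√(π²+ln²(0.42)) = 0.2662.
Characteristic equation s² + 3.6s + 2.2K_p = 0 gives ζ = 3.6/(2√(2.2K_p)).
Setting ζ = 0.2662: √(2.2K_p) = 3.6/(2·0.2662) = 6.763, so K_p = 45.73/2.2 = 20.8.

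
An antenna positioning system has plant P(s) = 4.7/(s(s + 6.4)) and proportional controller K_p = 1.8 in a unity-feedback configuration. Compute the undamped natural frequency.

ω_n = 2.91 rad/s

1 + K_p·P(s) = 0 gives s² + 6.4s + 8.46 = 0.
Matching s² + 2ζω_n s + ω_n²: ω_n = √8.46 = 2.909 rad/s and 2ζω_n = 6.4, so ζ = 6.4/(2·2.909) = 1.1.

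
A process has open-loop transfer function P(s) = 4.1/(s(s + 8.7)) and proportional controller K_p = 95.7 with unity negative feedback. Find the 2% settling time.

Closed-loop characteristic equation: s² + 8.7s + 392.4 = 0, so ω_n = 19.81 rad/s and ζ = 8.7/(2·19.81) = 0.2196.
2% settling time T_s ≈ 4/(ζω_n) = 4/4.35 = 0.92 s.

T_s ≈ 0.92 s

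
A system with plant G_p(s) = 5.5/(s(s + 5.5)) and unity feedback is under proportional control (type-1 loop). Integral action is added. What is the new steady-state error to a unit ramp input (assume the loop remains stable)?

The integrator raises the loop to type 2, so K_v → ∞ and e_ss to a ramp is zero.

0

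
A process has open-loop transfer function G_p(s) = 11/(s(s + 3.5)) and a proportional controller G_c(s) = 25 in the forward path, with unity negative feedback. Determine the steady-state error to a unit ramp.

The loop has one pole at the origin (type 1). Velocity error constant K_v = lim_{s→0} s·G_c(s)G_p(s) = 25·11/3.5 = 78.57.
Steady-state error to a unit ramp: e_ss = 1/K_v = 0.0127.

0.0127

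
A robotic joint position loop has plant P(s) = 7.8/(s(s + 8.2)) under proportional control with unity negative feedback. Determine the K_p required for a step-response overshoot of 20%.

From %OS = 100·exp(−πζ/√(1−ζ²)) = 20%, ζ = −ln(0.2)/√(π²+ln²(0.2)) = 0.4559.
Characteristic equation s² + 8.2s + 7.8K_p = 0 gives ζ = 8.2/(2√(7.8K_p)).
Setting ζ = 0.4559: √(7.8K_p) = 8.2/(2·0.4559) = 8.992, so K_p = 80.86/7.8 = 10.4.

K_p = 10.4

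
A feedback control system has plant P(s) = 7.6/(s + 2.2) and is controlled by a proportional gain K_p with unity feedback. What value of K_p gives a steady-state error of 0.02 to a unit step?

The loop is type 0, so e_ss(step) = 1/(1 + K_pos) with K_pos = K_p·P(0).
P(0) = 3.455. Require 1/(1 + K_p·3.455) = 0.02, so 1 + 3.455·K_p = 50.
K_p = (50 − 1)/3.455 = 14.2.

K_p = 14.2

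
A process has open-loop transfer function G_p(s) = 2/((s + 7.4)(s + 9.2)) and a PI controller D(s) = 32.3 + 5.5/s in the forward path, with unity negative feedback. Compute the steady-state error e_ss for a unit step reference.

0

The open loop D(s)G_p(s) has a pole at the origin (type 1), so the static position error constant is infinite and e_ss = 1/(1+∞) = 0.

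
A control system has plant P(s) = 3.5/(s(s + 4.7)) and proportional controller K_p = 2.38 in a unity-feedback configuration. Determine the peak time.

The closed-loop denominator s² + 4.7s + 8.33 gives ω_n = √8.33 = 2.886 and ζ = 4.7/(2ω_n) = 0.8142.
Damped frequency ω_d = ω_n√(1−ζ²) = 1.676 rad/s, so peak time T_p = π/ω_d = 1.87 s.

T_p = 1.87 s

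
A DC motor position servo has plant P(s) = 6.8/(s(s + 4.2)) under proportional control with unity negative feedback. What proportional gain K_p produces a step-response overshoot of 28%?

From %OS = 100·exp(−πζ/√(1−ζ²)) = 28%, ζ = −ln(0.28)/√(π²+ln²(0.28)) = 0.3755.
Characteristic equation s² + 4.2s + 6.8K_p = 0 gives ζ = 4.2/(2√(6.8K_p)).
Setting ζ = 0.3755: √(6.8K_p) = 4.2/(2·0.3755) = 5.592, so K_p = 31.27/6.8 = 4.6.

K_p = 4.6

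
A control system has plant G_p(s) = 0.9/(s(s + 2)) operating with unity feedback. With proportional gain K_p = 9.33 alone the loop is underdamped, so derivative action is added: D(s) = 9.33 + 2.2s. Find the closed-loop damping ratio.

Forward path: (9.33 + 2.2s)·0.9/(s(s+2)). The closed-loop characteristic equation is s² + (2 + 0.9·2.2)s + 0.9·9.33 = 0.
That is s² + 3.98s + 8.397 = 0, so ω_n = 2.898 rad/s and ζ = 3.98/(2·2.898) = 0.6867.

ζ = 0.687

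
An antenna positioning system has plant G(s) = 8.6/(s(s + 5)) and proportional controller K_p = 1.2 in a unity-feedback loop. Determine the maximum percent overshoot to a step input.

2.04%

Closed-loop characteristic equation: s² + 5s + 10.32 = 0, so ω_n = 3.212 rad/s and ζ = 5/(2·3.212) = 0.7782.
%OS = 100·exp(−πζ/√(1−ζ²)) = 100·exp(−π·0.7782/√0.3944) = 2.04%.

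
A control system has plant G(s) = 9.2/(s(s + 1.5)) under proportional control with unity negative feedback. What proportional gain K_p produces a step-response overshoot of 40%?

From %OS = 100·exp(−πζ/√(1−ζ²)) = 40%, ζ = −ln(0.4)/√(π²+ln²(0.4)) = 0.28.
Characteristic equation s² + 1.5s + 9.2K_p = 0 gives ζ = 1.5/(2√(9.2K_p)).
Setting ζ = 0.28: √(9.2K_p) = 1.5/(2·0.28) = 2.679, so K_p = 7.175/9.2 = 0.78.

K_p = 0.78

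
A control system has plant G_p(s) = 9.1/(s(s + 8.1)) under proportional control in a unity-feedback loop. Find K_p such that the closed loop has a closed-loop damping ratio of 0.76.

Closed-loop characteristic equation: s² + 8.1s + K_p·9.1 = 0.
So ω_n = √(9.1K_p) and 2ζω_n = 8.1, giving ζ = 8.1/(2√(9.1K_p)).
Setting ζ = 0.76: √(9.1K_p) = 8.1/(2·0.76) = 5.329, so K_p = 28.4/9.1 = 3.12.

K_p = 3.12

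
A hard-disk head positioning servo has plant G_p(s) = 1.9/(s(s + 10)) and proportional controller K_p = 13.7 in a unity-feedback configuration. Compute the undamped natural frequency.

1 + K_p·G_p(s) = 0 gives s² + 10s + 26.03 = 0.
Matching s² + 2ζω_n s + ω_n²: ω_n = √26.03 = 5.102 rad/s and 2ζω_n = 10, so ζ = 10/(2·5.102) = 0.98.

ω_n = 5.1 rad/s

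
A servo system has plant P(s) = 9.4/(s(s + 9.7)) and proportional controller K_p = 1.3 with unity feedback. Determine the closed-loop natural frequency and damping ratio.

The closed-loop denominator is s(s+9.7) + 1.3·9.4 = s² + 9.7s + 12.22.
Matching s² + 2ζω_n s + ω_n²: ω_n = √12.22 = 3.496 rad/s and 2ζω_n = 9.7, so ζ = 9.7/(2·3.496) = 1.39.

ω_n = 3.5 rad/s, ζ = 1.39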